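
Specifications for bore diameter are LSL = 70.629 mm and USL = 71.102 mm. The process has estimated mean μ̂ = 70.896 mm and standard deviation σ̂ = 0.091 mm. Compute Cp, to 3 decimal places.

0.866

Cp = (USL − LSL) / (6σ̂) = (71.102 − 70.629) / (6 × 0.091) = 0.4730 / 0.5460 = 0.8663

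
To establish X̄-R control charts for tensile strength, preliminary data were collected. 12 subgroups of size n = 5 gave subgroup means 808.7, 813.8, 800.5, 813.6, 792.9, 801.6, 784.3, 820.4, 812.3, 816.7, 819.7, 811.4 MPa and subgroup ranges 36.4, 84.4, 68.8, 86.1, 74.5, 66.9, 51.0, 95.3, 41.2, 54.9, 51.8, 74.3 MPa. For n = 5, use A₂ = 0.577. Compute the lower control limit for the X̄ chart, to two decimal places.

770.22

X̄̄ = (808.7 + 813.8 + 800.5 + 813.6 + 792.9 + 801.6 + 784.3 + 820.4 + 812.3 + 816.7 + 819.7 + 811.4) / 12 = 9695.9000 / 12 = 807.9917
R̄ = (36.4 + 84.4 + 68.8 + 86.1 + 74.5 + 66.9 + 51.0 + 95.3 + 41.2 + 54.9 + 51.8 + 74.3) / 12 = 785.6000 / 12 = 65.4667
LCL = X̄̄ − A₂·R̄ = 807.9917 − 0.577 × 65.4667 = 770.2174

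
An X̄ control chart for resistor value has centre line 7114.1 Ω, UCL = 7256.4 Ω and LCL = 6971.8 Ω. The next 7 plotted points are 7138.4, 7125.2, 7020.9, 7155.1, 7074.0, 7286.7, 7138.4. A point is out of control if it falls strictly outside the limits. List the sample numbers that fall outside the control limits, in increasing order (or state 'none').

6

Compare each point to [6971.8, 7256.4]: sample 6 = 7286.7 > UCL.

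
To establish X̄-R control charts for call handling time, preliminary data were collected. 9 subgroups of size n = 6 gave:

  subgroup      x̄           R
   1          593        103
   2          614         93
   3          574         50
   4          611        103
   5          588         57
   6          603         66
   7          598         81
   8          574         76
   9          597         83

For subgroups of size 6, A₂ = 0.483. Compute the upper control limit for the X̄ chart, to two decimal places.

632.88

X̄̄ = (593 + 614 + 574 + 611 + 588 + 603 + 598 + 574 + 597) / 9 = 5352.0000 / 9 = 594.6667
R̄ = (103 + 93 + 50 + 103 + 57 + 66 + 81 + 76 + 83) / 9 = 712.0000 / 9 = 79.1111
UCL = X̄̄ + A₂·R̄ = 594.6667 + 0.483 × 79.1111 = 632.8773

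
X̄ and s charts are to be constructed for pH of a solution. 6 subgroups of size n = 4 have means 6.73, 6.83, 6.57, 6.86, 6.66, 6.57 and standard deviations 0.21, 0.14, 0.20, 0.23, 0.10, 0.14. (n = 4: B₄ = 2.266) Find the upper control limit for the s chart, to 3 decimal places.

0.385

s̄ = (0.21 + 0.14 + 0.20 + 0.23 + 0.10 + 0.14) / 6 = 0.1700
UCL_s = B₄·s̄ = 2.266 × 0.1700 = 0.3852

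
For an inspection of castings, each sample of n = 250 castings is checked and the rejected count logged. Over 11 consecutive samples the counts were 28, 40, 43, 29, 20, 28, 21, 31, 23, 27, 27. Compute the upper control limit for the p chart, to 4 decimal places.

p̄ = Σdᵢ / (k·n) = 317 / (11 × 250) = 0.11527
UCL = p̄ + 3·√(p̄(1−p̄)/n) = 0.11527 + 3 × √(0.11527×0.88473/250) = 0.11527 + 3 × 0.02020 = 0.17587

0.1759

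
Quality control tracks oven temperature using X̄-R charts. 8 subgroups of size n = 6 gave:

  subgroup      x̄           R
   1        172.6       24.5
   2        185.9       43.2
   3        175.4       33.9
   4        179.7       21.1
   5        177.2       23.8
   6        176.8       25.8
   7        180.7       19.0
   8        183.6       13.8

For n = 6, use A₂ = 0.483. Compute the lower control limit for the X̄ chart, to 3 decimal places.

X̄̄ = (172.6 + 185.9 + 175.4 + 179.7 + 177.2 + 176.8 + 180.7 + 183.6) / 8 = 1431.9000 / 8 = 178.9875
R̄ = (24.5 + 43.2 + 33.9 + 21.1 + 23.8 + 25.8 + 19.0 + 13.8) / 8 = 205.1000 / 8 = 25.6375
LCL = X̄̄ − A₂·R̄ = 178.9875 − 0.483 × 25.6375 = 166.6046

166.605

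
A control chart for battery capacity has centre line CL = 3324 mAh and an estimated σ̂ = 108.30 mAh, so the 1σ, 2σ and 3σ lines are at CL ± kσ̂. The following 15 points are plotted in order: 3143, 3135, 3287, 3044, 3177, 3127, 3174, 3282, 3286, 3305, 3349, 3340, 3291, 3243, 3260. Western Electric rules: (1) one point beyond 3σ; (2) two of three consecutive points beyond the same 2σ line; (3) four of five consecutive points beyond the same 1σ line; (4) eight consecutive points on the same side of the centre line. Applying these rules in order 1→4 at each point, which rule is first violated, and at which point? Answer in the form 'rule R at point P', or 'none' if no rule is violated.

Zone of each point (C = within 1σ̂, B = 1σ̂–2σ̂, A = 2σ̂–3σ̂, * = beyond 3σ̂; sign = side of CL): 1:-B, 2:-B, 3:-C, 4:-A, 5:-B, 6:-B, 7:-B, 8:-C, 9:-C, 10:-C, 11:+C, 12:+C, 13:-C, 14:-C, 15:-C
Rule 3 (four of five consecutive points beyond the same 1σ limit) is satisfied at point 5.

rule 3 at point 5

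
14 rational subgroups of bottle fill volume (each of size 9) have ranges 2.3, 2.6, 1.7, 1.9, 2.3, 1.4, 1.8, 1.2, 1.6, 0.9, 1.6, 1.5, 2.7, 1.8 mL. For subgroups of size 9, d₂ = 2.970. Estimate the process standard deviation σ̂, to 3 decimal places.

0.608

R̄ = (2.3 + 2.6 + 1.7 + 1.9 + 2.3 + 1.4 + 1.8 + 1.2 + 1.6 + 0.9 + 1.6 + 1.5 + 2.7 + 1.8) / 14 = 1.8071
σ̂ = R̄ / d₂ = 1.8071 / 2.970 = 0.6085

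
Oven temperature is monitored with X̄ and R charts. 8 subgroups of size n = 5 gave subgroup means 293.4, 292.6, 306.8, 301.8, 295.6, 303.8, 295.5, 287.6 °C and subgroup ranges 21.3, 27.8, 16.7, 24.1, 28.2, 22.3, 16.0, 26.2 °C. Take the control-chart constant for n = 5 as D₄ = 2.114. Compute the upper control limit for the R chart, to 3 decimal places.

48.252

R̄ = (21.3 + 27.8 + 16.7 + 24.1 + 28.2 + 22.3 + 16.0 + 26.2) / 8 = 182.6000 / 8 = 22.8250
UCL_R = D₄·R̄ = 2.114 × 22.8250 = 48.2520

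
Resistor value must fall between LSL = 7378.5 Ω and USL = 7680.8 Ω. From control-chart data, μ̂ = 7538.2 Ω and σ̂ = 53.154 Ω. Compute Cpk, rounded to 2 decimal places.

Cpu = (USL − μ̂) / (3σ̂) = (7680.8 − 7538.2) / (3 × 53.154) = 0.8943; Cpl = (μ̂ − LSL) / (3σ̂) = (7538.2 − 7378.5) / (3 × 53.154) = 1.0015; Cpk = min(Cpu, Cpl) = 0.8943

0.89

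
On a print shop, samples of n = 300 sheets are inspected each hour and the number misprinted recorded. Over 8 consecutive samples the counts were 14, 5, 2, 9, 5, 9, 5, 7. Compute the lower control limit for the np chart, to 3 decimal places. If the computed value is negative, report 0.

0.000

p̄ = Σdᵢ / (k·n) = 56 / (8 × 300) = 0.02333
LCL = np̄ − 3·√(np̄(1−p̄)) = 7.0000 − 3 × 2.6147 = -0.8441 → 0 (negative, so LCL = 0)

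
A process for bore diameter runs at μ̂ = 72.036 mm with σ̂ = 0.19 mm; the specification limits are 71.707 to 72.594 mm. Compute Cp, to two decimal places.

0.78

Cp = (USL − LSL) / (6σ̂) = (72.594 − 71.707) / (6 × 0.19) = 0.8870 / 1.1400 = 0.7781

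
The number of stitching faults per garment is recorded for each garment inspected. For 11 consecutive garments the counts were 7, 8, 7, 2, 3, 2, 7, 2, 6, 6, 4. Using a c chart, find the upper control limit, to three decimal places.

11.556

c̄ = (7 + 8 + 7 + 2 + 3 + 2 + 7 + 2 + 6 + 6 + 4) / 11 = 54 / 11 = 4.9091
UCL = c̄ + 3√c̄ = 4.9091 + 3 × √4.9091 = 4.9091 + 3 × 2.2156 = 11.5560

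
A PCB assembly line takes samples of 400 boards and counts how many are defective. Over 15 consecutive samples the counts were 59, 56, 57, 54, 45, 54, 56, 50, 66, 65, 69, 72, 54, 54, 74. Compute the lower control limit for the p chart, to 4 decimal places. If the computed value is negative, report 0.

p̄ = Σdᵢ / (k·n) = 885 / (15 × 400) = 0.14750
LCL = p̄ − 3·√(p̄(1−p̄)/n) = 0.14750 − 3 × 0.01773 = 0.09431

0.0943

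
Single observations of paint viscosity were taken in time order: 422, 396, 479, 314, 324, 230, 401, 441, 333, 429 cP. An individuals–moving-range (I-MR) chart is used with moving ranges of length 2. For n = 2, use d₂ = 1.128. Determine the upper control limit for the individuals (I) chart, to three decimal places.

611.238

X̄ = (422 + 396 + 479 + 314 + 324 + 230 + 401 + 441 + 333 + 429) / 10 = 376.9000
Moving ranges: 26, 83, 165, 10, 94, 171, 40, 108, 96; M̄R̄ = 793.0000 / 9 = 88.1111
UCL = X̄ + 3·M̄R̄/d₂ = 376.9000 + 3 × 88.1111 / 1.128 = 611.2381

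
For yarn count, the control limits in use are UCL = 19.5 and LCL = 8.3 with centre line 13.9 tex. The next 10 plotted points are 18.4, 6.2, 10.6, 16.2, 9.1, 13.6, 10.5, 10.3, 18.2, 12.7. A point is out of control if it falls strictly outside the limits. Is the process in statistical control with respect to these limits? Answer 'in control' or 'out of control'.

Compare each point to [8.3, 19.5]: sample 2 = 6.2 < LCL.

out of control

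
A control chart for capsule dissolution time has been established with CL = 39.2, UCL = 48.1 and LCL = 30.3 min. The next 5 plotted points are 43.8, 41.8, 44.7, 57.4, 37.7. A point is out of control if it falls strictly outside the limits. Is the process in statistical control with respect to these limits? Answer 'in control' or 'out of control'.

Compare each point to [30.3, 48.1]: sample 4 = 57.4 > UCL.

out of control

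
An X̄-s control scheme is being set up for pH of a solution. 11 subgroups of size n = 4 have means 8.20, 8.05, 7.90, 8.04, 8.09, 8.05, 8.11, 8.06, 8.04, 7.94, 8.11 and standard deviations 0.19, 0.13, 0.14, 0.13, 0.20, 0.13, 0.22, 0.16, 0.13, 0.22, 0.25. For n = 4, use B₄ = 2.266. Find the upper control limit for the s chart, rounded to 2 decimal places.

0.39

s̄ = (0.19 + 0.13 + 0.14 + 0.13 + 0.20 + 0.13 + 0.22 + 0.16 + 0.13 + 0.22 + 0.25) / 11 = 0.1727
UCL_s = B₄·s̄ = 2.266 × 0.1727 = 0.3914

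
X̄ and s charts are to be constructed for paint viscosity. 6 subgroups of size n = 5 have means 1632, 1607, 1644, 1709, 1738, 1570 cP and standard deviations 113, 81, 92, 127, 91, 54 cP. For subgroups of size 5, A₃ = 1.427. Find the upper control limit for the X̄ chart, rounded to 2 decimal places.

X̄̄ = (1632 + 1607 + 1644 + 1709 + 1738 + 1570) / 6 = 1650.0000
s̄ = (113 + 81 + 92 + 127 + 91 + 54) / 6 = 93.0000
UCL = X̄̄ + A₃·s̄ = 1650.0000 + 1.427 × 93.0000 = 1782.7110

1782.71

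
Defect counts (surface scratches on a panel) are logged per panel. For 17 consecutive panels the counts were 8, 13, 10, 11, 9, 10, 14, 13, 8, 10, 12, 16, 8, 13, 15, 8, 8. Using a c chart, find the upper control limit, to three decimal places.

20.864

c̄ = (8 + 13 + 10 + 11 + 9 + 10 + 14 + 13 + 8 + 10 + 12 + 16 + 8 + 13 + 15 + 8 + 8) / 17 = 186 / 17 = 10.9412
UCL = c̄ + 3√c̄ = 10.9412 + 3 × √10.9412 = 10.9412 + 3 × 3.3077 = 20.8644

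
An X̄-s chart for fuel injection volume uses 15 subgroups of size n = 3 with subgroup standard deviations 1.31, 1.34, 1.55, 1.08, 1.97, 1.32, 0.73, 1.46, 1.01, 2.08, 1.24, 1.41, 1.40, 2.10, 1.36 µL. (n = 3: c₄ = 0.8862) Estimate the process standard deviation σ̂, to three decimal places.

1.607

s̄ = (1.31 + 1.34 + 1.55 + 1.08 + 1.97 + 1.32 + 0.73 + 1.46 + 1.01 + 2.08 + 1.24 + 1.41 + 1.40 + 2.10 + 1.36) / 15 = 1.4240
σ̂ = s̄ / c₄ = 1.4240 / 0.8862 = 1.6069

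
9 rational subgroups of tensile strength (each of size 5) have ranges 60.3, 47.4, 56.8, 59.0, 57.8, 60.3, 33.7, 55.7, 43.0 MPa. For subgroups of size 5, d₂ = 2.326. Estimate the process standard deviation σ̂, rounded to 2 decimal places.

22.64

R̄ = (60.3 + 47.4 + 56.8 + 59.0 + 57.8 + 60.3 + 33.7 + 55.7 + 43.0) / 9 = 52.6667
σ̂ = R̄ / d₂ = 52.6667 / 2.326 = 22.6426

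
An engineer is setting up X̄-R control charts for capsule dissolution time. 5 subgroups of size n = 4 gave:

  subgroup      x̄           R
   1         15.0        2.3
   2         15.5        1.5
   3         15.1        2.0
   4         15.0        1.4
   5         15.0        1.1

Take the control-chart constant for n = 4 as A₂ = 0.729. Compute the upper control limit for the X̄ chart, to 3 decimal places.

X̄̄ = (15.0 + 15.5 + 15.1 + 15.0 + 15.0) / 5 = 75.6000 / 5 = 15.1200
R̄ = (2.3 + 1.5 + 2.0 + 1.4 + 1.1) / 5 = 8.3000 / 5 = 1.6600
UCL = X̄̄ + A₂·R̄ = 15.1200 + 0.729 × 1.6600 = 16.3301

16.330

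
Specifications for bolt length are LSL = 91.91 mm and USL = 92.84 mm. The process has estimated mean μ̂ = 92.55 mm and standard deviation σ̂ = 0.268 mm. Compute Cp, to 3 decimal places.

Cp = (USL − LSL) / (6σ̂) = (92.84 − 91.91) / (6 × 0.268) = 0.9300 / 1.6080 = 0.5784

0.578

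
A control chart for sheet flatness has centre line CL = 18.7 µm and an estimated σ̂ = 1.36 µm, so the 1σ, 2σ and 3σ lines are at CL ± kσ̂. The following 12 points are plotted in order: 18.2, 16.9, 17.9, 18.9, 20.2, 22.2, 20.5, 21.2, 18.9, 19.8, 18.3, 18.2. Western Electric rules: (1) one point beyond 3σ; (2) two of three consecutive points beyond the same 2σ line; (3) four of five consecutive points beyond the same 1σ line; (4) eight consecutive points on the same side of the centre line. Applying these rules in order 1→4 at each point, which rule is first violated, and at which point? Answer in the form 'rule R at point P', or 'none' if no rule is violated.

Zone of each point (C = within 1σ̂, B = 1σ̂–2σ̂, A = 2σ̂–3σ̂, * = beyond 3σ̂; sign = side of CL): 1:-C, 2:-B, 3:-C, 4:+C, 5:+B, 6:+A, 7:+B, 8:+B, 9:+C, 10:+C, 11:-C, 12:-C
Rule 3 (four of five consecutive points beyond the same 1σ limit) is satisfied at point 8.

rule 3 at point 8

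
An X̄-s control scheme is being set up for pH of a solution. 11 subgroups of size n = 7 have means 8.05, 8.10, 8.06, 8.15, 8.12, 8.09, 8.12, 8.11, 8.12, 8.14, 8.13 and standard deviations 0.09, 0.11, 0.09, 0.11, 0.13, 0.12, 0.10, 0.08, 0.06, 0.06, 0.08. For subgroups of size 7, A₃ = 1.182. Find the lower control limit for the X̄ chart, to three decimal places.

7.998

X̄̄ = (8.05 + 8.10 + 8.06 + 8.15 + 8.12 + 8.09 + 8.12 + 8.11 + 8.12 + 8.14 + 8.13) / 11 = 8.1082
s̄ = (0.09 + 0.11 + 0.09 + 0.11 + 0.13 + 0.12 + 0.10 + 0.08 + 0.06 + 0.06 + 0.08) / 11 = 0.0936
LCL = X̄̄ − A₃·s̄ = 8.1082 − 1.182 × 0.0936 = 7.9975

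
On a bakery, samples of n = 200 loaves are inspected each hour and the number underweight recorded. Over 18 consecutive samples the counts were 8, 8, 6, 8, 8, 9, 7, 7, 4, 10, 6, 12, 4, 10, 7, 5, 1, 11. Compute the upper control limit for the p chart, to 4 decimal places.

0.0761

p̄ = Σdᵢ / (k·n) = 131 / (18 × 200) = 0.03639
UCL = p̄ + 3·√(p̄(1−p̄)/n) = 0.03639 + 3 × √(0.03639×0.96361/200) = 0.03639 + 3 × 0.01324 = 0.07611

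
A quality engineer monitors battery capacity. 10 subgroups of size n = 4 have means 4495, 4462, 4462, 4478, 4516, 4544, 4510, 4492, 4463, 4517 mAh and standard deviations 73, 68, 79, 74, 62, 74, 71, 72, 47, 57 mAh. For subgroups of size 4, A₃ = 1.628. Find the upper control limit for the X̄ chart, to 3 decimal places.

X̄̄ = (4495 + 4462 + 4462 + 4478 + 4516 + 4544 + 4510 + 4492 + 4463 + 4517) / 10 = 4493.9000
s̄ = (73 + 68 + 79 + 74 + 62 + 74 + 71 + 72 + 47 + 57) / 10 = 67.7000
UCL = X̄̄ + A₃·s̄ = 4493.9000 + 1.628 × 67.7000 = 4604.1156

4604.116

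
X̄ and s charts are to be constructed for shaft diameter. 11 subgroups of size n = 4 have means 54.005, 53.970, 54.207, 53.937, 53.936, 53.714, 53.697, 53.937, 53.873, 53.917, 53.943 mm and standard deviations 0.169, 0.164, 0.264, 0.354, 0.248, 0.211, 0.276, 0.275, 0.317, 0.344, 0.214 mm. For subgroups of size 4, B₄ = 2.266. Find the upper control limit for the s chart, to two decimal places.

s̄ = (0.169 + 0.164 + 0.264 + 0.354 + 0.248 + 0.211 + 0.276 + 0.275 + 0.317 + 0.344 + 0.214) / 11 = 0.2578
UCL_s = B₄·s̄ = 2.266 × 0.2578 = 0.5842

0.58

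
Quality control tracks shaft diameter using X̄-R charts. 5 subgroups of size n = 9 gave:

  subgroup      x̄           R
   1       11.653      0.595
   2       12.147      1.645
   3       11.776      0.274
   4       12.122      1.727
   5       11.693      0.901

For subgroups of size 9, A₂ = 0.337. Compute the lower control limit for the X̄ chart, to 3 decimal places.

11.532

X̄̄ = (11.653 + 12.147 + 11.776 + 12.122 + 11.693) / 5 = 59.3910 / 5 = 11.8782
R̄ = (0.595 + 1.645 + 0.274 + 1.727 + 0.901) / 5 = 5.1420 / 5 = 1.0284
LCL = X̄̄ − A₂·R̄ = 11.8782 − 0.337 × 1.0284 = 11.5316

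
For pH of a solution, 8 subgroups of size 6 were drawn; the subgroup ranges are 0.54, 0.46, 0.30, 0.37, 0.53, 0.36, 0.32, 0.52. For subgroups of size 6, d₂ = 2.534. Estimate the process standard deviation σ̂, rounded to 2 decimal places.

R̄ = (0.54 + 0.46 + 0.30 + 0.37 + 0.53 + 0.36 + 0.32 + 0.52) / 8 = 0.4250
σ̂ = R̄ / d₂ = 0.4250 / 2.534 = 0.1677

0.17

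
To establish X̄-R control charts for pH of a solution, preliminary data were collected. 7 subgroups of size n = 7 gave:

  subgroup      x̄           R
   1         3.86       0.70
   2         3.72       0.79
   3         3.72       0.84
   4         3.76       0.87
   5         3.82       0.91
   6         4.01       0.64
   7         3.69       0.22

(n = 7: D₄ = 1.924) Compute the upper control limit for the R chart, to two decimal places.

R̄ = (0.70 + 0.79 + 0.84 + 0.87 + 0.91 + 0.64 + 0.22) / 7 = 4.9700 / 7 = 0.7100
UCL_R = D₄·R̄ = 1.924 × 0.7100 = 1.3660

1.37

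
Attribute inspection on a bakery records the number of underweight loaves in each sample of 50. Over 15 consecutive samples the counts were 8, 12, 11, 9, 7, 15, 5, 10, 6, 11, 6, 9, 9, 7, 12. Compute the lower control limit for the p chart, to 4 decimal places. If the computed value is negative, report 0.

0.0187

p̄ = Σdᵢ / (k·n) = 137 / (15 × 50) = 0.18267
LCL = p̄ − 3·√(p̄(1−p̄)/n) = 0.18267 − 3 × 0.05464 = 0.01873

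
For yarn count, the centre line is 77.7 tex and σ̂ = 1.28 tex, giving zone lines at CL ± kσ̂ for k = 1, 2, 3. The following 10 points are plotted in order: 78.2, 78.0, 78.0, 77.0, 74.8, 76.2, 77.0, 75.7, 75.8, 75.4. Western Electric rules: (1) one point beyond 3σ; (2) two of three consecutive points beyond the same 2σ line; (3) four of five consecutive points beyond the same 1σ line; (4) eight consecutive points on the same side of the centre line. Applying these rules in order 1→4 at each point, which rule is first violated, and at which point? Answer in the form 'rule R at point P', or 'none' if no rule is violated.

rule 3 at point 9

Zone of each point (C = within 1σ̂, B = 1σ̂–2σ̂, A = 2σ̂–3σ̂, * = beyond 3σ̂; sign = side of CL): 1:+C, 2:+C, 3:+C, 4:-C, 5:-A, 6:-B, 7:-C, 8:-B, 9:-B, 10:-B
Rule 3 (four of five consecutive points beyond the same 1σ limit) is satisfied at point 9.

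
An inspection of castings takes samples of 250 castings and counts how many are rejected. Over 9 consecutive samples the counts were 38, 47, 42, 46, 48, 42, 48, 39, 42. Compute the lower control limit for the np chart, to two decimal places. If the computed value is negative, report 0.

25.56

p̄ = Σdᵢ / (k·n) = 392 / (9 × 250) = 0.17422
LCL = np̄ − 3·√(np̄(1−p̄)) = 43.5556 − 3 × 5.9973 = 25.5638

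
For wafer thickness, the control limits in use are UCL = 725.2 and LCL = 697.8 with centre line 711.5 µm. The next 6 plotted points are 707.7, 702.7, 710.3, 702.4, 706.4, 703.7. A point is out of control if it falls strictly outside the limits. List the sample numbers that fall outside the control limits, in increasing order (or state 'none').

none

All 6 points lie within [697.8, 725.2].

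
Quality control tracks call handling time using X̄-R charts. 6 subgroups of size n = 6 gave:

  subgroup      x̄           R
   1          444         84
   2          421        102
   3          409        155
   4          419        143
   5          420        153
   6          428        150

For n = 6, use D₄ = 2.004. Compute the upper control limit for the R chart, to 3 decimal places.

R̄ = (84 + 102 + 155 + 143 + 153 + 150) / 6 = 787.0000 / 6 = 131.1667
UCL_R = D₄·R̄ = 2.004 × 131.1667 = 262.8580

262.858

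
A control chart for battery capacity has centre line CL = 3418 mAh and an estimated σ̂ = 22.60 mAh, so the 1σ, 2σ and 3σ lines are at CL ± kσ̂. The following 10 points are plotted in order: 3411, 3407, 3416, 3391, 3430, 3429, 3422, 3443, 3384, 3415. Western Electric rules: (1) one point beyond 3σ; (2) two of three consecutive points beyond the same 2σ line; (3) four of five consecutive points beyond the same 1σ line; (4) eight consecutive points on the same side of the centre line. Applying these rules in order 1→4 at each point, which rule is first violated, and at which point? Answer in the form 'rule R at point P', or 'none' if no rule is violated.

none

Zone of each point (C = within 1σ̂, B = 1σ̂–2σ̂, A = 2σ̂–3σ̂, * = beyond 3σ̂; sign = side of CL): 1:-C, 2:-C, 3:-C, 4:-B, 5:+C, 6:+C, 7:+C, 8:+B, 9:-B, 10:-C
No rule fires across all 10 points.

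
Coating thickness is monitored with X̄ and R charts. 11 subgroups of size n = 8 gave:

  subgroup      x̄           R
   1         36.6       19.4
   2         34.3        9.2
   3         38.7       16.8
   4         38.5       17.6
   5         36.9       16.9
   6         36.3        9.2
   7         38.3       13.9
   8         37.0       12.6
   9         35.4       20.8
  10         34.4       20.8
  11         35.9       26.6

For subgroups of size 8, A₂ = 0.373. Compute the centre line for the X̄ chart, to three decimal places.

X̄̄ = (36.6 + 34.3 + 38.7 + 38.5 + 36.9 + 36.3 + 38.3 + 37.0 + 35.4 + 34.4 + 35.9) / 11 = 402.3000 / 11 = 36.5727
CL = X̄̄ = 36.5727

36.573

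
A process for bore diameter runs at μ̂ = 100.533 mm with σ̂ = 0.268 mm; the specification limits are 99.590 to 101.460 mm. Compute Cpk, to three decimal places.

1.153

Cpu = (USL − μ̂) / (3σ̂) = (101.460 − 100.533) / (3 × 0.268) = 1.1530; Cpl = (μ̂ − LSL) / (3σ̂) = (100.533 − 99.590) / (3 × 0.268) = 1.1729; Cpk = min(Cpu, Cpl) = 1.1530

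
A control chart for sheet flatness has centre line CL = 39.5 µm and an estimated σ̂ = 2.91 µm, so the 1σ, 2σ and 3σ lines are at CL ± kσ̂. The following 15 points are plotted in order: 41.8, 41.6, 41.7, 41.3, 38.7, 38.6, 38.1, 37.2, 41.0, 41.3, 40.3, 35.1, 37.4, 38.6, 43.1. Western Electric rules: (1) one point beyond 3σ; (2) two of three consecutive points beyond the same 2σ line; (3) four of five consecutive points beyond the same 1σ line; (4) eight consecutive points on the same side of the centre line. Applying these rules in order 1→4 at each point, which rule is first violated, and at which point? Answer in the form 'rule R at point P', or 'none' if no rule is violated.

Zone of each point (C = within 1σ̂, B = 1σ̂–2σ̂, A = 2σ̂–3σ̂, * = beyond 3σ̂; sign = side of CL): 1:+C, 2:+C, 3:+C, 4:+C, 5:-C, 6:-C, 7:-C, 8:-C, 9:+C, 10:+C, 11:+C, 12:-B, 13:-C, 14:-C, 15:+B
No rule fires across all 15 points.

none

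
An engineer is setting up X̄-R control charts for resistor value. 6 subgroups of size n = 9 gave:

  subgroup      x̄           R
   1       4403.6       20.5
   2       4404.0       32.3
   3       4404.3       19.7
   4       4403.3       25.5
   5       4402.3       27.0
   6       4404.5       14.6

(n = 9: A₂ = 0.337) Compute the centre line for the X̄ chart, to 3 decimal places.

4403.667

X̄̄ = (4403.6 + 4404.0 + 4404.3 + 4403.3 + 4402.3 + 4404.5) / 6 = 26422.0000 / 6 = 4403.6667
CL = X̄̄ = 4403.6667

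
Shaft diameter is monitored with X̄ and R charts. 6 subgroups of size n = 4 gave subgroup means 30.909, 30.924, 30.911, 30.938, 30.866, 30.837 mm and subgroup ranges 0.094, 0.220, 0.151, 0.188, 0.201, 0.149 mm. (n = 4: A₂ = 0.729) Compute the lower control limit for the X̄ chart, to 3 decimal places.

30.776

X̄̄ = (30.909 + 30.924 + 30.911 + 30.938 + 30.866 + 30.837) / 6 = 185.3850 / 6 = 30.8975
R̄ = (0.094 + 0.220 + 0.151 + 0.188 + 0.201 + 0.149) / 6 = 1.0030 / 6 = 0.1672
LCL = X̄̄ − A₂·R̄ = 30.8975 − 0.729 × 0.1672 = 30.7756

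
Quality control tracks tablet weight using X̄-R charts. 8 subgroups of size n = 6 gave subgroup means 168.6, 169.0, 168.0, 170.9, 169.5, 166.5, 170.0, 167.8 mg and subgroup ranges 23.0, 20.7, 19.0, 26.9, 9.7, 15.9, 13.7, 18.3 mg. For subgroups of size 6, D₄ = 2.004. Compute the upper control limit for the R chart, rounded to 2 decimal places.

36.87

R̄ = (23.0 + 20.7 + 19.0 + 26.9 + 9.7 + 15.9 + 13.7 + 18.3) / 8 = 147.2000 / 8 = 18.4000
UCL_R = D₄·R̄ = 2.004 × 18.4000 = 36.8736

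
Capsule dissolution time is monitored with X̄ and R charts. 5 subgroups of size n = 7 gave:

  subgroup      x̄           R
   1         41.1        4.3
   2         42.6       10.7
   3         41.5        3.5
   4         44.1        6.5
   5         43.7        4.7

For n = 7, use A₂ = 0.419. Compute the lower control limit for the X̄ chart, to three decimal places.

40.111

X̄̄ = (41.1 + 42.6 + 41.5 + 44.1 + 43.7) / 5 = 213.0000 / 5 = 42.6000
R̄ = (4.3 + 10.7 + 3.5 + 6.5 + 4.7) / 5 = 29.7000 / 5 = 5.9400
LCL = X̄̄ − A₂·R̄ = 42.6000 − 0.419 × 5.9400 = 40.1111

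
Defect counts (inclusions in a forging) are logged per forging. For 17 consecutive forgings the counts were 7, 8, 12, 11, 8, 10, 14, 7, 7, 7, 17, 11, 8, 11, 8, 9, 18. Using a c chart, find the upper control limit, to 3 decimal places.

19.747

c̄ = (7 + 8 + 12 + 11 + 8 + 10 + 14 + 7 + 7 + 7 + 17 + 11 + 8 + 11 + 8 + 9 + 18) / 17 = 173 / 17 = 10.1765
UCL = c̄ + 3√c̄ = 10.1765 + 3 × √10.1765 = 10.1765 + 3 × 3.1901 = 19.7466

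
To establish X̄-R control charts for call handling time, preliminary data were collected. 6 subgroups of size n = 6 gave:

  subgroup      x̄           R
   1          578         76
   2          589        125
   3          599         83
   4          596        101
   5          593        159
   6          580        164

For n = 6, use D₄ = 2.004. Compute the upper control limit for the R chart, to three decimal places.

R̄ = (76 + 125 + 83 + 101 + 159 + 164) / 6 = 708.0000 / 6 = 118.0000
UCL_R = D₄·R̄ = 2.004 × 118.0000 = 236.4720

236.472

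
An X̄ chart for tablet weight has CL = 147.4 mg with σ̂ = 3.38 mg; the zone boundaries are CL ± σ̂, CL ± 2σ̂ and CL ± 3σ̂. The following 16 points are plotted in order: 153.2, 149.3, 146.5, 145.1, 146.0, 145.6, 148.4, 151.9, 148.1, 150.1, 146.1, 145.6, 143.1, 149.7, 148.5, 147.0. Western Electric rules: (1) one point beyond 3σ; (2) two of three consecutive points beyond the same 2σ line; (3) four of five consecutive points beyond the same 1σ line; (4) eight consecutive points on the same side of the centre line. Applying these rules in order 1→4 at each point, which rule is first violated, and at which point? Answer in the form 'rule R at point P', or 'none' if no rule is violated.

none

Zone of each point (C = within 1σ̂, B = 1σ̂–2σ̂, A = 2σ̂–3σ̂, * = beyond 3σ̂; sign = side of CL): 1:+B, 2:+C, 3:-C, 4:-C, 5:-C, 6:-C, 7:+C, 8:+B, 9:+C, 10:+C, 11:-C, 12:-C, 13:-B, 14:+C, 15:+C, 16:-C
No rule fires across all 16 points.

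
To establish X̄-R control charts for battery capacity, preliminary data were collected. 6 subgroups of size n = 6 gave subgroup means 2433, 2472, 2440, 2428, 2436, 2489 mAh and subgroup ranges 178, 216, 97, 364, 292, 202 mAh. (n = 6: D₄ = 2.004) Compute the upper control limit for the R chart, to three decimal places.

R̄ = (178 + 216 + 97 + 364 + 292 + 202) / 6 = 1349.0000 / 6 = 224.8333
UCL_R = D₄·R̄ = 2.004 × 224.8333 = 450.5660

450.566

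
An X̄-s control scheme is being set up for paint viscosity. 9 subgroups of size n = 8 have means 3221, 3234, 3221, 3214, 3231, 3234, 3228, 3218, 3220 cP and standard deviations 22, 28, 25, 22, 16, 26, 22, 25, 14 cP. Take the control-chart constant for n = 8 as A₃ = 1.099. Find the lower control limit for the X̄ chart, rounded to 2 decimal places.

3200.13

X̄̄ = (3221 + 3234 + 3221 + 3214 + 3231 + 3234 + 3228 + 3218 + 3220) / 9 = 3224.5556
s̄ = (22 + 28 + 25 + 22 + 16 + 26 + 22 + 25 + 14) / 9 = 22.2222
LCL = X̄̄ − A₃·s̄ = 3224.5556 − 1.099 × 22.2222 = 3200.1333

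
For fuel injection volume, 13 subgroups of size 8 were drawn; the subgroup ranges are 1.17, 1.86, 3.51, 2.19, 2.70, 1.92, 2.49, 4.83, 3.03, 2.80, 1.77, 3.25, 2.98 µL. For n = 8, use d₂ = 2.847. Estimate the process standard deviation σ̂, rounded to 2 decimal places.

0.93

R̄ = (1.17 + 1.86 + 3.51 + 2.19 + 2.70 + 1.92 + 2.49 + 4.83 + 3.03 + 2.80 + 1.77 + 3.25 + 2.98) / 13 = 2.6538
σ̂ = R̄ / d₂ = 2.6538 / 2.847 = 0.9322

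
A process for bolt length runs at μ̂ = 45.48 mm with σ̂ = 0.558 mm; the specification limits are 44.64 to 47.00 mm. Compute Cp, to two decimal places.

Cp = (USL − LSL) / (6σ̂) = (47.00 − 44.64) / (6 × 0.558) = 2.3600 / 3.3480 = 0.7049

0.70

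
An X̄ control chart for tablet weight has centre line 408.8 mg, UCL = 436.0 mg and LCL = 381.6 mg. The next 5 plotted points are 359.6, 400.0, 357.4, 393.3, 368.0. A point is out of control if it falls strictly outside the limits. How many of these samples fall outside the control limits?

Compare each point to [381.6, 436.0]: sample 1 = 359.6 < LCL; sample 3 = 357.4 < LCL; sample 5 = 368.0 < LCL.

3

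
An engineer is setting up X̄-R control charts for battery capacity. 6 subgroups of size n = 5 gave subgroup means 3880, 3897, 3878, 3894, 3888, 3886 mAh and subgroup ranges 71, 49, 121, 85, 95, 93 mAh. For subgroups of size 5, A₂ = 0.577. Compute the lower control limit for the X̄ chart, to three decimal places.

3837.737

X̄̄ = (3880 + 3897 + 3878 + 3894 + 3888 + 3886) / 6 = 23323.0000 / 6 = 3887.1667
R̄ = (71 + 49 + 121 + 85 + 95 + 93) / 6 = 514.0000 / 6 = 85.6667
LCL = X̄̄ − A₂·R̄ = 3887.1667 − 0.577 × 85.6667 = 3837.7370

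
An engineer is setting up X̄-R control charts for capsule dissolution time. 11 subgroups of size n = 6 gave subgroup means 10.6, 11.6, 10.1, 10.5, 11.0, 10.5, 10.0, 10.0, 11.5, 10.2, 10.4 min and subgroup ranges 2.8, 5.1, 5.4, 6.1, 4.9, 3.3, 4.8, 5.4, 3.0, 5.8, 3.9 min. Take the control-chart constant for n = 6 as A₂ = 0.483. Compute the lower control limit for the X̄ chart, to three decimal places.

X̄̄ = (10.6 + 11.6 + 10.1 + 10.5 + 11.0 + 10.5 + 10.0 + 10.0 + 11.5 + 10.2 + 10.4) / 11 = 116.4000 / 11 = 10.5818
R̄ = (2.8 + 5.1 + 5.4 + 6.1 + 4.9 + 3.3 + 4.8 + 5.4 + 3.0 + 5.8 + 3.9) / 11 = 50.5000 / 11 = 4.5909
LCL = X̄̄ − A₂·R̄ = 10.5818 − 0.483 × 4.5909 = 8.3644

8.364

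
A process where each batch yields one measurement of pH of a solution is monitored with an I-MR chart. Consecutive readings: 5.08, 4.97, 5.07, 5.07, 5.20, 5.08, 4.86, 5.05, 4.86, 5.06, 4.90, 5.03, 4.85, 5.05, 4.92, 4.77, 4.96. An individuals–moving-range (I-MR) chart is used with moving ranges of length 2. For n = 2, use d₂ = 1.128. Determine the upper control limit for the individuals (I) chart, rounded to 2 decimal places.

X̄ = (5.08 + 4.97 + 5.07 + 5.07 + 5.20 + 5.08 + 4.86 + 5.05 + 4.86 + 5.06 + 4.90 + 5.03 + 4.85 + 5.05 + 4.92 + 4.77 + 4.96) / 17 = 4.9871
Moving ranges: 0.11, 0.10, 0.00, 0.13, 0.12, 0.22, 0.19, 0.19, 0.20, 0.16, 0.13, 0.18, 0.20, 0.13, 0.15, 0.19; M̄R̄ = 2.4000 / 16 = 0.1500
UCL = X̄ + 3·M̄R̄/d₂ = 4.9871 + 3 × 0.1500 / 1.128 = 5.3860

5.39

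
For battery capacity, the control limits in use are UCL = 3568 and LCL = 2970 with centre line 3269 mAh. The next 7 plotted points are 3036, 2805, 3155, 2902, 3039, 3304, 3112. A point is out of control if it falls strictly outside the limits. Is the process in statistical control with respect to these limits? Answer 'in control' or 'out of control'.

Compare each point to [2970, 3568]: sample 2 = 2805 < LCL; sample 4 = 2902 < LCL.

out of control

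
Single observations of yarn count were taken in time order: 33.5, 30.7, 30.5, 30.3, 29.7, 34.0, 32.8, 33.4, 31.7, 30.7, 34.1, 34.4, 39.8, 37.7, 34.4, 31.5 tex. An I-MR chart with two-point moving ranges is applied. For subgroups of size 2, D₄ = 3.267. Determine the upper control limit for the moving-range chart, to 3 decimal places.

Moving ranges: 2.8, 0.2, 0.2, 0.6, 4.3, 1.2, 0.6, 1.7, 1.0, 3.4, 0.3, 5.4, 2.1, 3.3, 2.9; M̄R̄ = 30.0000 / 15 = 2.0000
UCL_MR = D₄·M̄R̄ = 3.267 × 2.0000 = 6.5340

6.534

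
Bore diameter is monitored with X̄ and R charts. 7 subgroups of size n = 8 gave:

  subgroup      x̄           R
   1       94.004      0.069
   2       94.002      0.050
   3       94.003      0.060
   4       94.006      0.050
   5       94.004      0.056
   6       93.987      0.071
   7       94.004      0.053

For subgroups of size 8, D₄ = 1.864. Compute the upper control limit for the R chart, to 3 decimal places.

R̄ = (0.069 + 0.050 + 0.060 + 0.050 + 0.056 + 0.071 + 0.053) / 7 = 0.4090 / 7 = 0.0584
UCL_R = D₄·R̄ = 1.864 × 0.0584 = 0.1089

0.109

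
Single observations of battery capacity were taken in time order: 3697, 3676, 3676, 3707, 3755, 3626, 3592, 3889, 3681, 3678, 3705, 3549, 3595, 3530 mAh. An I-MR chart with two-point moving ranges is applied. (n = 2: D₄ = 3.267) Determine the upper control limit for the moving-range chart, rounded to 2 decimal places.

267.64

Moving ranges: 21, 0, 31, 48, 129, 34, 297, 208, 3, 27, 156, 46, 65; M̄R̄ = 1065.0000 / 13 = 81.9231
UCL_MR = D₄·M̄R̄ = 3.267 × 81.9231 = 267.6427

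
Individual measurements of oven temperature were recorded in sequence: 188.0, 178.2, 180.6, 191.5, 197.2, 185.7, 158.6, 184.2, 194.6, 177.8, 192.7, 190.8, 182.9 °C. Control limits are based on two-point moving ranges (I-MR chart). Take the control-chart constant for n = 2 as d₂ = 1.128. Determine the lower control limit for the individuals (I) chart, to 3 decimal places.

152.716

X̄ = (188.0 + 178.2 + 180.6 + 191.5 + 197.2 + 185.7 + 158.6 + 184.2 + 194.6 + 177.8 + 192.7 + 190.8 + 182.9) / 13 = 184.8308
Moving ranges: 9.8, 2.4, 10.9, 5.7, 11.5, 27.1, 25.6, 10.4, 16.8, 14.9, 1.9, 7.9; M̄R̄ = 144.9000 / 12 = 12.0750
LCL = X̄ − 3·M̄R̄/d₂ = 184.8308 − 3 × 12.0750 / 1.128 = 152.7164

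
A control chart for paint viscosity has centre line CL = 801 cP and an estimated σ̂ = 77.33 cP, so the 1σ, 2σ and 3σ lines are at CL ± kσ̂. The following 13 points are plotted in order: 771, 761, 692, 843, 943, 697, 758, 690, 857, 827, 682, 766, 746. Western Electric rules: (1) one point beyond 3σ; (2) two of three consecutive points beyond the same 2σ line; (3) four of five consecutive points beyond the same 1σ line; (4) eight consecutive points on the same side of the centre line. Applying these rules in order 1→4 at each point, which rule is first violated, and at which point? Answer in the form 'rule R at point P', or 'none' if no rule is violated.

none

Zone of each point (C = within 1σ̂, B = 1σ̂–2σ̂, A = 2σ̂–3σ̂, * = beyond 3σ̂; sign = side of CL): 1:-C, 2:-C, 3:-B, 4:+C, 5:+B, 6:-B, 7:-C, 8:-B, 9:+C, 10:+C, 11:-B, 12:-C, 13:-C
No rule fires across all 13 points.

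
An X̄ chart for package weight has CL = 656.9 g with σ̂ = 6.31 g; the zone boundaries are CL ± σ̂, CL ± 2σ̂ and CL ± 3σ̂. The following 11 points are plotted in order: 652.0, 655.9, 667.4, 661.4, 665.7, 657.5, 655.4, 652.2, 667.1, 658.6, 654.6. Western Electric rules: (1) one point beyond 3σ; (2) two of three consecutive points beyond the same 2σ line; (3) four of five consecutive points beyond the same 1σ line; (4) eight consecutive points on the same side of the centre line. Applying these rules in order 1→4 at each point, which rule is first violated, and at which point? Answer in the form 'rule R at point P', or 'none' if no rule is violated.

Zone of each point (C = within 1σ̂, B = 1σ̂–2σ̂, A = 2σ̂–3σ̂, * = beyond 3σ̂; sign = side of CL): 1:-C, 2:-C, 3:+B, 4:+C, 5:+B, 6:+C, 7:-C, 8:-C, 9:+B, 10:+C, 11:-C
No rule fires across all 11 points.

none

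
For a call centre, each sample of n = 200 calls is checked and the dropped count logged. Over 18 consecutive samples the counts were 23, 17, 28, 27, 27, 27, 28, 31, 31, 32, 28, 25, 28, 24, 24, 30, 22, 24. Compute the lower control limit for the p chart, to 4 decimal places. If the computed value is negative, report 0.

p̄ = Σdᵢ / (k·n) = 476 / (18 × 200) = 0.13222
LCL = p̄ − 3·√(p̄(1−p̄)/n) = 0.13222 − 3 × 0.02395 = 0.06037

0.0604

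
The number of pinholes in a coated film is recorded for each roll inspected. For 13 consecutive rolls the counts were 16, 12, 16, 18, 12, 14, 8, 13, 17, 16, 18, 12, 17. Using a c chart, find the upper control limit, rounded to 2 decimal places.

25.98

c̄ = (16 + 12 + 16 + 18 + 12 + 14 + 8 + 13 + 17 + 16 + 18 + 12 + 17) / 13 = 189 / 13 = 14.5385
UCL = c̄ + 3√c̄ = 14.5385 + 3 × √14.5385 = 14.5385 + 3 × 3.8129 = 25.9773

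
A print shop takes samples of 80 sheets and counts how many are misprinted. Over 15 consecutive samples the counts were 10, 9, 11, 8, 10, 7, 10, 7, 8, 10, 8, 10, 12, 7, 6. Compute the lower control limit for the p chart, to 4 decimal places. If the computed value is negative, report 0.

p̄ = Σdᵢ / (k·n) = 133 / (15 × 80) = 0.11083
LCL = p̄ − 3·√(p̄(1−p̄)/n) = 0.11083 − 3 × 0.03510 = 0.00554

0.0055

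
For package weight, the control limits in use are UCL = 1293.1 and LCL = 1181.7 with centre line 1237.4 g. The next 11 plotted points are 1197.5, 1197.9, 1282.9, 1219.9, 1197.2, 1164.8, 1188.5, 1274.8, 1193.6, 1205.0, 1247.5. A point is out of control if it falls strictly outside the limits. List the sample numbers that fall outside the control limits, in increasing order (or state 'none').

Compare each point to [1181.7, 1293.1]: sample 6 = 1164.8 < LCL.

6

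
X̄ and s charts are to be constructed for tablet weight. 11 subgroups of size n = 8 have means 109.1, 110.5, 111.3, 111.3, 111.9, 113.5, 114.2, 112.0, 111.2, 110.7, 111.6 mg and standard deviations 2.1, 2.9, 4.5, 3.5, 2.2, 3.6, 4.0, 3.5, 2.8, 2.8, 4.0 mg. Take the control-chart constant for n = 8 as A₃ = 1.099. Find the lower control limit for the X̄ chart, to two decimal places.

107.99

X̄̄ = (109.1 + 110.5 + 111.3 + 111.3 + 111.9 + 113.5 + 114.2 + 112.0 + 111.2 + 110.7 + 111.6) / 11 = 111.5727
s̄ = (2.1 + 2.9 + 4.5 + 3.5 + 2.2 + 3.6 + 4.0 + 3.5 + 2.8 + 2.8 + 4.0) / 11 = 3.2636
LCL = X̄̄ − A₃·s̄ = 111.5727 − 1.099 × 3.2636 = 107.9860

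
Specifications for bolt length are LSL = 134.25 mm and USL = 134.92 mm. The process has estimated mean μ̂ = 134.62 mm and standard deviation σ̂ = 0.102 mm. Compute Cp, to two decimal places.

Cp = (USL − LSL) / (6σ̂) = (134.92 − 134.25) / (6 × 0.102) = 0.6700 / 0.6120 = 1.0948

1.09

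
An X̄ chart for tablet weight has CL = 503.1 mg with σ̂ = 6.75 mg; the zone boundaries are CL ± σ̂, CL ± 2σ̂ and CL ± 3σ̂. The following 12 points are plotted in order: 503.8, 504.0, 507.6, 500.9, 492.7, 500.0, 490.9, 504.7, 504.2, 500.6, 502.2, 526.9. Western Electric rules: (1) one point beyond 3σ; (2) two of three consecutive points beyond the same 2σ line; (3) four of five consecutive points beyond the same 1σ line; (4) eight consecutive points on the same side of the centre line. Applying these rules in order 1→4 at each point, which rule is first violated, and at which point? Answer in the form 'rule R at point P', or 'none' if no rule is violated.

rule 1 at point 12

Zone of each point (C = within 1σ̂, B = 1σ̂–2σ̂, A = 2σ̂–3σ̂, * = beyond 3σ̂; sign = side of CL): 1:+C, 2:+C, 3:+C, 4:-C, 5:-B, 6:-C, 7:-B, 8:+C, 9:+C, 10:-C, 11:-C, 12:+*
Rule 1 (one point beyond the 3σ limits) is satisfied at point 12.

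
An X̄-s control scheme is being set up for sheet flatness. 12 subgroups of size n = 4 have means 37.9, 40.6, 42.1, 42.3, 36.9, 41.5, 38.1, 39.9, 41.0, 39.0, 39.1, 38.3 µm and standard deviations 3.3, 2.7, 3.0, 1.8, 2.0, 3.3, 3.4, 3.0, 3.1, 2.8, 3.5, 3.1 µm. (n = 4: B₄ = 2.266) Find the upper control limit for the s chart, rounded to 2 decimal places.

s̄ = (3.3 + 2.7 + 3.0 + 1.8 + 2.0 + 3.3 + 3.4 + 3.0 + 3.1 + 2.8 + 3.5 + 3.1) / 12 = 2.9167
UCL_s = B₄·s̄ = 2.266 × 2.9167 = 6.6092

6.61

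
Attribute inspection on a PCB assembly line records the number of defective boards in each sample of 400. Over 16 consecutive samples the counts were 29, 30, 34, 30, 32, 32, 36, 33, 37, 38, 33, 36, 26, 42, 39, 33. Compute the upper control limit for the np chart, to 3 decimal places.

50.427

p̄ = Σdᵢ / (k·n) = 540 / (16 × 400) = 0.08438
UCL = np̄ + 3·√(np̄(1−p̄)) = 33.7500 + 3 × √(33.7500×0.91563) = 33.7500 + 3 × 5.5590 = 50.4270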